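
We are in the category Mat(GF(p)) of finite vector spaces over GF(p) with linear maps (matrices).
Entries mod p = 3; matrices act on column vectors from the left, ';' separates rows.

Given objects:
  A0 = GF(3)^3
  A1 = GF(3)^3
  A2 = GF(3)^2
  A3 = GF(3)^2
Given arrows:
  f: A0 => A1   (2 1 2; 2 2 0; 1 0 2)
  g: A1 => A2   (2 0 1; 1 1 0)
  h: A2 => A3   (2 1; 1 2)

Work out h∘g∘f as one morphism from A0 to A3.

Answer: (2 1 2; 1 2 1)

Work:
  e0=⟨1,0,0⟩ f=>⟨2,2,1⟩ g=>⟨2,1⟩ h=>⟨2,1⟩
  e1=⟨0,1,0⟩ f=>⟨1,2,0⟩ g=>⟨2,0⟩ h=>⟨1,2⟩
  e2=⟨0,0,1⟩ f=>⟨2,0,2⟩ g=>⟨0,2⟩ h=>⟨2,1⟩
result: (2 1 2; 1 2 1)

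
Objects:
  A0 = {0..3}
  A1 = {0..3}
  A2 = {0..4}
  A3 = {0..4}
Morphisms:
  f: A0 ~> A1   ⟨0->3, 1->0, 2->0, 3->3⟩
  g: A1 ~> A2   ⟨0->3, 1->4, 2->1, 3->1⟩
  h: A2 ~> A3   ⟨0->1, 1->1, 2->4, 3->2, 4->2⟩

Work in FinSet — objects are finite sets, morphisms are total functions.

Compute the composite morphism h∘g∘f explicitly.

Answer: ⟨0->1, 1->2, 2->2, 3->1⟩

Trace:
  0 f~>3 g~>1 h~>1
  1 f~>0 g~>3 h~>2
  2 f~>0 g~>3 h~>2
  3 f~>3 g~>1 h~>1
result: ⟨0->1, 1->2, 2->2, 3->1⟩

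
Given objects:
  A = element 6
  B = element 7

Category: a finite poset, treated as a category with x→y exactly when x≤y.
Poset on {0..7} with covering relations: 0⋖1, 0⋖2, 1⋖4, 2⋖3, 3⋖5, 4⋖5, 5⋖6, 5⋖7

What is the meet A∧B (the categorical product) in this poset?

Answer: A∧B = 5

Work:
{x : x<=A ∧ x<=B} = {0,1,2,3,4,5}  (A=6, B=7)
  0 <= 5
  1 <= 5
  2 <= 5
  3 <= 5
  4 <= 5
  5 <= 5
glb = 5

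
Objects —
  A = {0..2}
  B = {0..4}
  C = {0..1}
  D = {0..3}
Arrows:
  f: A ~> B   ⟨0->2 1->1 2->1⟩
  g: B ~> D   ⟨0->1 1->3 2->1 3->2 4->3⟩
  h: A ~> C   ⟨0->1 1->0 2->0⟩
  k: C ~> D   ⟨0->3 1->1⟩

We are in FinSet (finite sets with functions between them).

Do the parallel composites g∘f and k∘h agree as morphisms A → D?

Path 1 = f;g:
  0 f~>2 g~>1
  1 f~>1 g~>3
  2 f~>1 g~>3
  composite₁ = ⟨0->1 1->3 2->3⟩
Path 2 = h;k:
  0 h~>1 k~>1
  1 h~>0 k~>3
  2 h~>0 k~>3
  composite₂ = ⟨0->1 1->3 2->3⟩
Equal? YES — commutes

Answer: COMMUTES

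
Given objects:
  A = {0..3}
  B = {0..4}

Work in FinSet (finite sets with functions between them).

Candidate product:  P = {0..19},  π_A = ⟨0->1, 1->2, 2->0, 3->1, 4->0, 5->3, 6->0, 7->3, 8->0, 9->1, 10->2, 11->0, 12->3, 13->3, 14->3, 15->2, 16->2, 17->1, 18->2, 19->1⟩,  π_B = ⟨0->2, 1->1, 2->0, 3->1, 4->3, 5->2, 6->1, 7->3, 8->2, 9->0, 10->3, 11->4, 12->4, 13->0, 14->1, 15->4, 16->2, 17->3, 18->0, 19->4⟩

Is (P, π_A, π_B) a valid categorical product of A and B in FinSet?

Answer: VALID PRODUCT

Work:
|A|·|B| = 4·5 = 20;  |P| = 20
Check the pairing map k ↦ (π_A(k), π_B(k)):
  0 -> (1,2)
  1 -> (2,1)
  2 -> (0,0)
  3 -> (1,1)
  4 -> (0,3)
  5 -> (3,2)
  6 -> (0,1)
  7 -> (3,3)
  8 -> (0,2)
  9 -> (1,0)
  10 -> (2,3)
  11 -> (0,4)
  12 -> (3,4)
  13 -> (3,0)
  14 -> (3,1)
  15 -> (2,4)
  16 -> (2,2)
  17 -> (1,3)
  18 -> (2,0)
  19 -> (1,4)
distinct pairs in image: 20 / 20 needed
  → bijection onto A×B; projections well-typed.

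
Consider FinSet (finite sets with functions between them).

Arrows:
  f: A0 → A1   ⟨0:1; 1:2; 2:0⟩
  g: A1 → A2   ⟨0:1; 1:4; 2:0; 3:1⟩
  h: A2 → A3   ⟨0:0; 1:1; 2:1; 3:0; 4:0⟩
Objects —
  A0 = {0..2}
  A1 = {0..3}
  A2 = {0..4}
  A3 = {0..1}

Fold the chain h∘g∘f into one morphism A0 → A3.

  0 f→1 g→4 h→0
  1 f→2 g→0 h→0
  2 f→0 g→1 h→1
composite: ⟨0:0; 1:0; 2:1⟩

Answer: ⟨0:0; 1:0; 2:1⟩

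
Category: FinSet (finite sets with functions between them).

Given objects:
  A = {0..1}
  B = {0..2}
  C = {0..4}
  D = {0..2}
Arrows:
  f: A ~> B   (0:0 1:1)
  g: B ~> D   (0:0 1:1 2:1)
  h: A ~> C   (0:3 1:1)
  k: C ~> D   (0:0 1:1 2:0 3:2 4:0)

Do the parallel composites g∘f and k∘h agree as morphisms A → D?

Answer: DOES NOT COMMUTE

Work:
1) trace f;g:
  0 f~>0 g~>0
  1 f~>1 g~>1
  composite₁ = (0:0 1:1)
2) trace h;k:
  0 h~>3 k~>2
  1 h~>1 k~>1
  composite₂ = (0:2 1:1)
Equal? distinct morphisms ✗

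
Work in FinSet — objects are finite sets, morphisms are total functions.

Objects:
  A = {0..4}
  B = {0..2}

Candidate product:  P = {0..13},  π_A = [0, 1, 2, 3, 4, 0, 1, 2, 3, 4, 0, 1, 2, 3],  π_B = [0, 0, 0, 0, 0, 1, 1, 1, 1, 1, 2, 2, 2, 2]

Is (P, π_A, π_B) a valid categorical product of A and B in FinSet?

|A|·|B| = 5·3 = 15;  |P| = 14
  → cardinalities differ; no bijection possible.

Answer: NOT A VALID PRODUCT — |P|=14 ≠ |A|·|B|=15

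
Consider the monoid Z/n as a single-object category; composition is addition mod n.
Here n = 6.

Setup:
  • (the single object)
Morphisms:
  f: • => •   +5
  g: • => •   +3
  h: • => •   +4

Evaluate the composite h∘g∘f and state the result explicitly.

  0 +5≡5 +3≡2 +4≡0  (mod 6)
result: +0

Answer: +0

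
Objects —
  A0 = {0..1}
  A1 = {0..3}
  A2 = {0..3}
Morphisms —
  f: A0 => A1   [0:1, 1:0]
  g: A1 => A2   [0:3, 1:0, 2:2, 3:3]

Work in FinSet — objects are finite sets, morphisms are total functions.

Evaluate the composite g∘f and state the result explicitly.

Answer: [0:0, 1:3]

Work:
  0 f=>1 g=>0
  1 f=>0 g=>3
result: [0:0, 1:3]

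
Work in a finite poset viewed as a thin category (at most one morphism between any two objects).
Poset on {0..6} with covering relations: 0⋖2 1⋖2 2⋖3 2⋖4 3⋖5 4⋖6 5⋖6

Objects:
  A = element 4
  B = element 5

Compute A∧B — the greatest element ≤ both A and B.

Common predecessors of 4,5: {0,1,2}
  0 ⊑ 2
  1 ⊑ 2
  2 ⊑ 2
glb = 2

Answer: A∧B = 2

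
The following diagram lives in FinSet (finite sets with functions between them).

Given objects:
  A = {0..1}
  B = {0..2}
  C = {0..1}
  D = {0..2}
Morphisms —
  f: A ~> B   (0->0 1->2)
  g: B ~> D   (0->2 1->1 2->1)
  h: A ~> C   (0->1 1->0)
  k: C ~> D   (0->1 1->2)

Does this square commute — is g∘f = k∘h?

Along f;g (path 1):
  0 f~>0 g~>2
  1 f~>2 g~>1
  result₁ = (0->2 1->1)
Along h;k (path 2):
  0 h~>1 k~>2
  1 h~>0 k~>1
  result₂ = (0->2 1->1)
Equal? same morphism ✓

Answer: COMMUTES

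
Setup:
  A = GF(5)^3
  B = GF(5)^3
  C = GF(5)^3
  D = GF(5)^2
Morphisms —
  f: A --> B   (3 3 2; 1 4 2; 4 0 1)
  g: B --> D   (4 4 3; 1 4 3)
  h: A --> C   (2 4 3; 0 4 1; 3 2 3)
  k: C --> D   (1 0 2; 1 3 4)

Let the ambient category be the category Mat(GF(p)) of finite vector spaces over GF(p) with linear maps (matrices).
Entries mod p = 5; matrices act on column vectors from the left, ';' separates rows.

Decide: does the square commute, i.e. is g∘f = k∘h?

Along f;g (path 1):
  e0=⟨1,0,0⟩ f-->⟨3,1,4⟩ g-->⟨3,4⟩
  e1=⟨0,1,0⟩ f-->⟨3,4,0⟩ g-->⟨3,4⟩
  e2=⟨0,0,1⟩ f-->⟨2,2,1⟩ g-->⟨4,3⟩
  result₁ = (3 3 4; 4 4 3)
Along h;k (path 2):
  e0=⟨1,0,0⟩ h-->⟨2,0,3⟩ k-->⟨3,4⟩
  e1=⟨0,1,0⟩ h-->⟨4,4,2⟩ k-->⟨3,4⟩
  e2=⟨0,0,1⟩ h-->⟨3,1,3⟩ k-->⟨4,3⟩
  result₂ = (3 3 4; 4 4 3)
Equal? equal; square commutes

Answer: COMMUTES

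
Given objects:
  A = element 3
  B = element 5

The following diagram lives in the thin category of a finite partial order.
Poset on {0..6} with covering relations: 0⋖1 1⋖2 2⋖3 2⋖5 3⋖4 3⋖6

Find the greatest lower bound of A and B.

Answer: A∧B = 2

Work:
Lower bounds of A=3 and B=5: {0,1,2}
  0 <= 2
  1 <= 2
  2 <= 2
glb = 2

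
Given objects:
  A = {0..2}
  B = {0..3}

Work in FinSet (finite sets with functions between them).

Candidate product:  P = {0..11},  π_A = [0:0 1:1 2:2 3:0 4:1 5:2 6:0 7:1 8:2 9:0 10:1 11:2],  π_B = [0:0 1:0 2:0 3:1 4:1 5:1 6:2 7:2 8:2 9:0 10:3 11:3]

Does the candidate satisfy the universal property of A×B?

Answer: NOT A VALID PRODUCT — duplicate pair at indices 0,9

Derivation:
|A|·|B| = 3·4 = 12;  |P| = 12
Check the pairing map k ↦ (π_A(k), π_B(k)):
  0 : (0,0)
  1 : (1,0)
  2 : (2,0)
  3 : (0,1)
  4 : (1,1)
  5 : (2,1)
  6 : (0,2)
  7 : (1,2)
  8 : (2,2)
  9 : (0,0)  ✗ repeats pair of k=0
  10 : (1,3)
  11 : (2,3)
distinct pairs in image: 11 / 12 needed
  → (0,0) hit at k=0 and k=9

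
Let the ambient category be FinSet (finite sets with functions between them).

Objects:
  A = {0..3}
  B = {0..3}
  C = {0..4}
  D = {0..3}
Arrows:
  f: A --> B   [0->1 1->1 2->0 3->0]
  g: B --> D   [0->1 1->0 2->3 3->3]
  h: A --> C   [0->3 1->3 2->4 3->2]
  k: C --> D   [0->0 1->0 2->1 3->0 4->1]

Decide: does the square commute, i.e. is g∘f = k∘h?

Answer: COMMUTES

Trace:
Along f;g (path 1):
  0 f-->1 g-->0
  1 f-->1 g-->0
  2 f-->0 g-->1
  3 f-->0 g-->1
  composite₁ = [0->0 1->0 2->1 3->1]
Along h;k (path 2):
  0 h-->3 k-->0
  1 h-->3 k-->0
  2 h-->4 k-->1
  3 h-->2 k-->1
  composite₂ = [0->0 1->0 2->1 3->1]
Equal? YES — commutes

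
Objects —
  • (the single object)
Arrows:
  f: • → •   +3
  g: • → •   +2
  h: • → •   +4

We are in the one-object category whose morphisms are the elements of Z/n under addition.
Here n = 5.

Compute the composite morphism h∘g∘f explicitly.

  0 +3≡3 +2≡0 +4≡4  (mod 5)
⟦path⟧: +4

Answer: +4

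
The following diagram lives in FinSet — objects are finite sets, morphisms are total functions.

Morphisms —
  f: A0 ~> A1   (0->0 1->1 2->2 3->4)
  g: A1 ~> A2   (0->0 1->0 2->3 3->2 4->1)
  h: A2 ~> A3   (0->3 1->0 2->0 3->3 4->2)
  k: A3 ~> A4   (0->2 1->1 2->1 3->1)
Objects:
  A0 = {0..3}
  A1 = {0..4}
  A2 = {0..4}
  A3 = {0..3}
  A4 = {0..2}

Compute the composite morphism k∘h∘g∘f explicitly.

  0 f~>0 g~>0 h~>3 k~>1
  1 f~>1 g~>0 h~>3 k~>1
  2 f~>2 g~>3 h~>3 k~>1
  3 f~>4 g~>1 h~>0 k~>2
result: (0->1 1->1 2->1 3->2)

Answer: (0->1 1->1 2->1 3->2)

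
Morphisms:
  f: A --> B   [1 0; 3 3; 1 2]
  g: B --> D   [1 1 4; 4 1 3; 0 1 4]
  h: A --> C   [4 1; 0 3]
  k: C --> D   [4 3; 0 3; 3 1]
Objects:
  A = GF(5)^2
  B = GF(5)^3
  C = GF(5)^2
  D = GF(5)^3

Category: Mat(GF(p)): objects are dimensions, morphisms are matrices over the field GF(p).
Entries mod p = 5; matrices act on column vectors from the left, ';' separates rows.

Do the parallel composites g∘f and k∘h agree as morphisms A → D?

Answer: DOES NOT COMMUTE

Trace:
1) trace f;g:
  e0=[1,0] f-->[1,3,1] g-->[3,0,2]
  e1=[0,1] f-->[0,3,2] g-->[1,4,1]
  result₁ = [3 1; 0 4; 2 1]
2) trace h;k:
  e0=[1,0] h-->[4,0] k-->[1,0,2]
  e1=[0,1] h-->[1,3] k-->[3,4,1]
  result₂ = [1 3; 0 4; 2 1]
Equal? differ; not commutative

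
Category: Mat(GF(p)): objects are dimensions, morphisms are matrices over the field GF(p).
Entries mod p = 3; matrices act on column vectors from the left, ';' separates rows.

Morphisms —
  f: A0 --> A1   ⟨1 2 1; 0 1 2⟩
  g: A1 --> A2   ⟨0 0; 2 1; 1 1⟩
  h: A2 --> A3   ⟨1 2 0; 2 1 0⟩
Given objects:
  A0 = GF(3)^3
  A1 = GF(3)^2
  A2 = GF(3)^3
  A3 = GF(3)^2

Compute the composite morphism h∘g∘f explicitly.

  e0=⟨1,0,0⟩ f-->⟨1,0⟩ g-->⟨0,2,1⟩ h-->⟨1,2⟩
  e1=⟨0,1,0⟩ f-->⟨2,1⟩ g-->⟨0,2,0⟩ h-->⟨1,2⟩
  e2=⟨0,0,1⟩ f-->⟨1,2⟩ g-->⟨0,1,0⟩ h-->⟨2,1⟩
result: ⟨1 1 2; 2 2 1⟩

Answer: ⟨1 1 2; 2 2 1⟩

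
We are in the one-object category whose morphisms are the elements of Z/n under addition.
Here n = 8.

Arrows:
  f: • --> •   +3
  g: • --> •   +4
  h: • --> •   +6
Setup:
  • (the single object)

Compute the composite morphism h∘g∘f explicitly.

Answer: +5

Derivation:
  0 +3≡3 +4≡7 +6≡5  (mod 8)
result: +5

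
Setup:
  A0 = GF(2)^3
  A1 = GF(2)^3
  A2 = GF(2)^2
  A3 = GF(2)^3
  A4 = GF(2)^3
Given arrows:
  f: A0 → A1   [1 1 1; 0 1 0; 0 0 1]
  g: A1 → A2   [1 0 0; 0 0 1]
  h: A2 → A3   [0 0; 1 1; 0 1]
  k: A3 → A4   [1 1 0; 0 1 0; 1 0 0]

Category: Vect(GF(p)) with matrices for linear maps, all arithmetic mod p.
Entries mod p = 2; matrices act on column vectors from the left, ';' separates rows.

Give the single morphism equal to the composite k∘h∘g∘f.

Answer: [1 1 0; 1 1 0; 0 0 0]

Work:
  e0=(1,0,0) f→(1,0,0) g→(1,0) h→(0,1,0) k→(1,1,0)
  e1=(0,1,0) f→(1,1,0) g→(1,0) h→(0,1,0) k→(1,1,0)
  e2=(0,0,1) f→(1,0,1) g→(1,1) h→(0,0,1) k→(0,0,0)
result: [1 1 0; 1 1 0; 0 0 0]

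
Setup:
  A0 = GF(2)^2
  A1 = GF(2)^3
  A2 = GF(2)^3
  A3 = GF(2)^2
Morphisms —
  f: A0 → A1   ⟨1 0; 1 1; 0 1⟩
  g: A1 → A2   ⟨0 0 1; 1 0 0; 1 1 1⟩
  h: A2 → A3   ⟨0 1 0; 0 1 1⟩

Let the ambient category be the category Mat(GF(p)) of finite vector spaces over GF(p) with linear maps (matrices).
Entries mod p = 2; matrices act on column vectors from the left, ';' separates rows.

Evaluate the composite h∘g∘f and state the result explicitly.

  e0=[1,0] f→[1,1,0] g→[0,1,0] h→[1,1]
  e1=[0,1] f→[0,1,1] g→[1,0,0] h→[0,0]
composite: ⟨1 0; 1 0⟩

Answer: ⟨1 0; 1 0⟩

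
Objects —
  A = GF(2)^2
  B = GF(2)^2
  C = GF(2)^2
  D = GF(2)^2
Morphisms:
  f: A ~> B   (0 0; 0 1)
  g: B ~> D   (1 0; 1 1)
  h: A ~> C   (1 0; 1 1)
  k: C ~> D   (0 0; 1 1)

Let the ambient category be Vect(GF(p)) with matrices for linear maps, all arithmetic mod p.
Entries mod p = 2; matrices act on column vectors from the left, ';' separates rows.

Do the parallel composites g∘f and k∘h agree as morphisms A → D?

Along f;g (path 1):
  e0=(1,0) f~>(0,0) g~>(0,0)
  e1=(0,1) f~>(0,1) g~>(0,1)
  result₁ = (0 0; 0 1)
Along h;k (path 2):
  e0=(1,0) h~>(1,1) k~>(0,0)
  e1=(0,1) h~>(0,1) k~>(0,1)
  result₂ = (0 0; 0 1)
Equal? same morphism ✓

Answer: COMMUTES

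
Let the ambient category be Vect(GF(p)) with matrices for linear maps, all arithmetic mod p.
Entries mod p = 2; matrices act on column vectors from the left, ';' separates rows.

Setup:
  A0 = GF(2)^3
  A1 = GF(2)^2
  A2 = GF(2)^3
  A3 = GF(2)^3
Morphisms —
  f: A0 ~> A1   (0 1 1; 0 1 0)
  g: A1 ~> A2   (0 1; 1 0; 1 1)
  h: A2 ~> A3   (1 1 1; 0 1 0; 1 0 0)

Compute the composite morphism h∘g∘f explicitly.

  e0=(1,0,0) f~>(0,0) g~>(0,0,0) h~>(0,0,0)
  e1=(0,1,0) f~>(1,1) g~>(1,1,0) h~>(0,1,1)
  e2=(0,0,1) f~>(1,0) g~>(0,1,1) h~>(0,1,0)
composite: (0 0 0; 0 1 1; 0 1 0)

Answer: (0 0 0; 0 1 1; 0 1 0)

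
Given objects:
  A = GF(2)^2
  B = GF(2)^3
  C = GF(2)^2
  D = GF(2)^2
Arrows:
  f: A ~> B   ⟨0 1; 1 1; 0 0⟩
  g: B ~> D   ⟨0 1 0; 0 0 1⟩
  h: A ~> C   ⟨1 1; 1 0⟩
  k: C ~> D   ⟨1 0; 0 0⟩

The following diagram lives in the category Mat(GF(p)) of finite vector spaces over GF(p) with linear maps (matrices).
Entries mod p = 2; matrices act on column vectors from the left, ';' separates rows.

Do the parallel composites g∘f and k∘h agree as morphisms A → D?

1) trace f;g:
  e0=⟨1,0⟩ f~>⟨0,1,0⟩ g~>⟨1,0⟩
  e1=⟨0,1⟩ f~>⟨1,1,0⟩ g~>⟨1,0⟩
  ⟦path⟧₁ = ⟨1 1; 0 0⟩
2) trace h;k:
  e0=⟨1,0⟩ h~>⟨1,1⟩ k~>⟨1,0⟩
  e1=⟨0,1⟩ h~>⟨1,0⟩ k~>⟨1,0⟩
  ⟦path⟧₂ = ⟨1 1; 0 0⟩
Equal? same morphism ✓

Answer: COMMUTES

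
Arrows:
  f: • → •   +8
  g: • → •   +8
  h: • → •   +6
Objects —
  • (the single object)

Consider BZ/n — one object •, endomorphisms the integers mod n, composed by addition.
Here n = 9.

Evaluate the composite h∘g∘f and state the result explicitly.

  0 +8≡8 +8≡7 +6≡4  (mod 9)
result: +4

Answer: +4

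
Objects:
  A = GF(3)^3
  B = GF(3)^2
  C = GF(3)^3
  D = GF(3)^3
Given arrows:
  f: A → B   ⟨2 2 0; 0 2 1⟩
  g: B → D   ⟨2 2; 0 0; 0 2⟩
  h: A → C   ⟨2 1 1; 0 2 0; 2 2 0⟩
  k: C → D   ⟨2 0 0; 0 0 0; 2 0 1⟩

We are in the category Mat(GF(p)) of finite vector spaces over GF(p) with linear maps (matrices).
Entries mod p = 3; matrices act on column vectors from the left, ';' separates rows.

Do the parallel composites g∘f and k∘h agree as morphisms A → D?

Path 1 = f;g:
  e0=[1,0,0] f→[2,0] g→[1,0,0]
  e1=[0,1,0] f→[2,2] g→[2,0,1]
  e2=[0,0,1] f→[0,1] g→[2,0,2]
  composite₁ = ⟨1 2 2; 0 0 0; 0 1 2⟩
Path 2 = h;k:
  e0=[1,0,0] h→[2,0,2] k→[1,0,0]
  e1=[0,1,0] h→[1,2,2] k→[2,0,1]
  e2=[0,0,1] h→[1,0,0] k→[2,0,2]
  composite₂ = ⟨1 2 2; 0 0 0; 0 1 2⟩
Equal? equal; square commutes

Answer: COMMUTES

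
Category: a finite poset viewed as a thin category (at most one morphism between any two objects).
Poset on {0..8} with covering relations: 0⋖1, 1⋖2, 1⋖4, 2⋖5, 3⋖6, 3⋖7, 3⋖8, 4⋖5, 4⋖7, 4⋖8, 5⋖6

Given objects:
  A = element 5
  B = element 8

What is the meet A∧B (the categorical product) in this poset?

Answer: A∧B = 4

Derivation:
Common predecessors of 5,8: {0,1,4}
  0 ⊑ 4
  1 ⊑ 4
  4 ⊑ 4
glb = 4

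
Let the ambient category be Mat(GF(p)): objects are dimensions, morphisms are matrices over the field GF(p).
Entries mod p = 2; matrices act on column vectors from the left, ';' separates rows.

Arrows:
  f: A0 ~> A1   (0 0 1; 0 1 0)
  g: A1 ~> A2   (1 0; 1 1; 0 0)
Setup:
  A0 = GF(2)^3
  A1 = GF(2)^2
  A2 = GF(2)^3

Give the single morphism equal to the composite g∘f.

Answer: (0 0 1; 0 1 1; 0 0 0)

Derivation:
  e0=[1,0,0] f~>[0,0] g~>[0,0,0]
  e1=[0,1,0] f~>[0,1] g~>[0,1,0]
  e2=[0,0,1] f~>[1,0] g~>[1,1,0]
composite: (0 0 1; 0 1 1; 0 0 0)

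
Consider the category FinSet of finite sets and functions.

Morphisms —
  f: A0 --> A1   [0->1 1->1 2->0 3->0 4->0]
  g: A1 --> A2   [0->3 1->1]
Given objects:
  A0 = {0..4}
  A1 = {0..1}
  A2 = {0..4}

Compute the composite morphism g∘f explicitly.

Answer: [0->1 1->1 2->3 3->3 4->3]

Trace:
  0 f-->1 g-->1
  1 f-->1 g-->1
  2 f-->0 g-->3
  3 f-->0 g-->3
  4 f-->0 g-->3
composite: [0->1 1->1 2->3 3->3 4->3]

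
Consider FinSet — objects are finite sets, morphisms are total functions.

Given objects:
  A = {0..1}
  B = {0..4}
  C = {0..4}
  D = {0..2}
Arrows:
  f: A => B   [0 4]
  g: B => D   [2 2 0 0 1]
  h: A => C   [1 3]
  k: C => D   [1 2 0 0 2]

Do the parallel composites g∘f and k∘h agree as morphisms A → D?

Answer: DOES NOT COMMUTE

Trace:
1) trace f;g:
  0 f=>0 g=>2
  1 f=>4 g=>1
  composite₁ = [2 1]
2) trace h;k:
  0 h=>1 k=>2
  1 h=>3 k=>0
  composite₂ = [2 0]
Equal? NO — does not commute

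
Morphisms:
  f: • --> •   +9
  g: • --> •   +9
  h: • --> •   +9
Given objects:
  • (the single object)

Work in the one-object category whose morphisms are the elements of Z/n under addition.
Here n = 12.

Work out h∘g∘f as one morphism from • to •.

  0 +9≡9 +9≡6 +9≡3  (mod 12)
⟦path⟧: +3

Answer: +3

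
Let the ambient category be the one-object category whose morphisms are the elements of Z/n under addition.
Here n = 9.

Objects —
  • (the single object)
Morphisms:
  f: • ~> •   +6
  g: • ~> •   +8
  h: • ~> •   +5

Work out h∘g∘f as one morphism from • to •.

Answer: +1

Work:
  0 +6≡6 +8≡5 +5≡1  (mod 9)
⟦path⟧: +1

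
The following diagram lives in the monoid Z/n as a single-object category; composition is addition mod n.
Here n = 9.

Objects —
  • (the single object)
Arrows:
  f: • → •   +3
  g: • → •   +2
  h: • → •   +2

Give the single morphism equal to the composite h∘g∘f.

  0 +3≡3 +2≡5 +2≡7  (mod 9)
composite: +7

Answer: +7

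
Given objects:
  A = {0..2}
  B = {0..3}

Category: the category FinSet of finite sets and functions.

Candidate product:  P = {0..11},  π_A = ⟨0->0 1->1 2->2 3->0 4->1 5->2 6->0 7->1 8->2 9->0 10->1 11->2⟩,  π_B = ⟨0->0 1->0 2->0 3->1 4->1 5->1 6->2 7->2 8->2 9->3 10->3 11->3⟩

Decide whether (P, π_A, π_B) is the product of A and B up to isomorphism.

Answer: VALID PRODUCT

Work:
|A|·|B| = 3·4 = 12;  |P| = 12
Check the pairing map k ↦ (π_A(k), π_B(k)):
  0 -> (0,0)
  1 -> (1,0)
  2 -> (2,0)
  3 -> (0,1)
  4 -> (1,1)
  5 -> (2,1)
  6 -> (0,2)
  7 -> (1,2)
  8 -> (2,2)
  9 -> (0,3)
  10 -> (1,3)
  11 -> (2,3)
distinct pairs in image: 12 / 12 needed
  → bijection onto A×B; projections well-typed.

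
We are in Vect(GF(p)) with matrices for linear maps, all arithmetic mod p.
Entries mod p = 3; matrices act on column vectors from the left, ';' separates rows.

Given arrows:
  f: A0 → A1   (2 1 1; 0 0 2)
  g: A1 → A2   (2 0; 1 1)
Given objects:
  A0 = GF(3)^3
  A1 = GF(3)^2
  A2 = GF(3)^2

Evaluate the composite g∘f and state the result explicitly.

Answer: (1 2 2; 2 1 0)

Work:
  e0=(1,0,0) f→(2,0) g→(1,2)
  e1=(0,1,0) f→(1,0) g→(2,1)
  e2=(0,0,1) f→(1,2) g→(2,0)
composite: (1 2 2; 2 1 0)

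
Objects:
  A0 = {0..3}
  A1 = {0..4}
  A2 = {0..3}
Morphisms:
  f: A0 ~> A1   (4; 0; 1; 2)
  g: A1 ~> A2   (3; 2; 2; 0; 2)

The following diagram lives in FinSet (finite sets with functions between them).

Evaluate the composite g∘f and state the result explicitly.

Answer: (2; 3; 2; 2)

Trace:
  0 f~>4 g~>2
  1 f~>0 g~>3
  2 f~>1 g~>2
  3 f~>2 g~>2
⟦path⟧: (2; 3; 2; 2)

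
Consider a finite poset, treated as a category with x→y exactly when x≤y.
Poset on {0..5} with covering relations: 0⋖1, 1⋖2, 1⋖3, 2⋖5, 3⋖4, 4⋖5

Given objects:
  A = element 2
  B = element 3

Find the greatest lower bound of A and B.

{x : x<=A ∧ x<=B} = {0,1}  (A=2, B=3)
  0 <= 1
  1 <= 1
glb = 1

Answer: A∧B = 1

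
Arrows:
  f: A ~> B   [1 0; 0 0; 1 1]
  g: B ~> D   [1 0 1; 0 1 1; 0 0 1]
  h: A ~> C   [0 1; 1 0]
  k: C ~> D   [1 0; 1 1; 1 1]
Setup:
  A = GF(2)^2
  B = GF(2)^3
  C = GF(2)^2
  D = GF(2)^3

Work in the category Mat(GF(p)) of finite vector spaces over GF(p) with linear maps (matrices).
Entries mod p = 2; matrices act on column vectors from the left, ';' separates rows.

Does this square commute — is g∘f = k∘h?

Path 1 = f;g:
  e0=(1,0) f~>(1,0,1) g~>(0,1,1)
  e1=(0,1) f~>(0,0,1) g~>(1,1,1)
  result₁ = [0 1; 1 1; 1 1]
Path 2 = h;k:
  e0=(1,0) h~>(0,1) k~>(0,1,1)
  e1=(0,1) h~>(1,0) k~>(1,1,1)
  result₂ = [0 1; 1 1; 1 1]
Equal? same morphism ✓

Answer: COMMUTES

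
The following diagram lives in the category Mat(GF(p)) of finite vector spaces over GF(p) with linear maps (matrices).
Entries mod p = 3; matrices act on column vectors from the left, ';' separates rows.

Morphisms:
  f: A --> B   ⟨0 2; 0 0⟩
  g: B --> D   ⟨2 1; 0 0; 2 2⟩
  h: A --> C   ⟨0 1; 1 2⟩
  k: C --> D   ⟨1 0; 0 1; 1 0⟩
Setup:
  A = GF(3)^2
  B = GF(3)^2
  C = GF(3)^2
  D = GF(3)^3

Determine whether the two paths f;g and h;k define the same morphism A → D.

Answer: DOES NOT COMMUTE

Derivation:
Along f;g (path 1):
  e0=[1,0] f-->[0,0] g-->[0,0,0]
  e1=[0,1] f-->[2,0] g-->[1,0,1]
  ⟦path⟧₁ = ⟨0 1; 0 0; 0 1⟩
Along h;k (path 2):
  e0=[1,0] h-->[0,1] k-->[0,1,0]
  e1=[0,1] h-->[1,2] k-->[1,2,1]
  ⟦path⟧₂ = ⟨0 1; 1 2; 0 1⟩
Equal? distinct morphisms ✗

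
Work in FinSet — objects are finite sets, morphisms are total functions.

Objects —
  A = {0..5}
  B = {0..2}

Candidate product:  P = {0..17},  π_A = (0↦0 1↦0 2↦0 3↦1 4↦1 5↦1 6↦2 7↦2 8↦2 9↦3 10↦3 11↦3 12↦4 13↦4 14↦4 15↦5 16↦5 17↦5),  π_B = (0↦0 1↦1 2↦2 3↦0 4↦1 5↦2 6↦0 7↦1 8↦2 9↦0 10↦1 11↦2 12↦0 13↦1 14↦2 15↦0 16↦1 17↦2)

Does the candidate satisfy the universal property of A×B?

Answer: VALID PRODUCT

Derivation:
|A|·|B| = 6·3 = 18;  |P| = 18
Check the pairing map k ↦ (π_A(k), π_B(k)):
  0 ↦ (0,0)
  1 ↦ (0,1)
  2 ↦ (0,2)
  3 ↦ (1,0)
  4 ↦ (1,1)
  5 ↦ (1,2)
  6 ↦ (2,0)
  7 ↦ (2,1)
  8 ↦ (2,2)
  9 ↦ (3,0)
  10 ↦ (3,1)
  11 ↦ (3,2)
  12 ↦ (4,0)
  13 ↦ (4,1)
  14 ↦ (4,2)
  15 ↦ (5,0)
  16 ↦ (5,1)
  17 ↦ (5,2)
distinct pairs in image: 18 / 18 needed
  → bijection onto A×B; projections well-typed.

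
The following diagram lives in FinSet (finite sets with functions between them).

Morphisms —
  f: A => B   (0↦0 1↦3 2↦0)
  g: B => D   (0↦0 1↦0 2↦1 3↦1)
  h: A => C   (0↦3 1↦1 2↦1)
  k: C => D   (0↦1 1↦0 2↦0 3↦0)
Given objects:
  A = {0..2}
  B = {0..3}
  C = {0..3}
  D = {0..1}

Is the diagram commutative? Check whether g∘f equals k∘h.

Path 1 = f;g:
  0 f=>0 g=>0
  1 f=>3 g=>1
  2 f=>0 g=>0
  composite₁ = (0↦0 1↦1 2↦0)
Path 2 = h;k:
  0 h=>3 k=>0
  1 h=>1 k=>0
  2 h=>1 k=>0
  composite₂ = (0↦0 1↦0 2↦0)
Equal? NO — does not commute

Answer: DOES NOT COMMUTE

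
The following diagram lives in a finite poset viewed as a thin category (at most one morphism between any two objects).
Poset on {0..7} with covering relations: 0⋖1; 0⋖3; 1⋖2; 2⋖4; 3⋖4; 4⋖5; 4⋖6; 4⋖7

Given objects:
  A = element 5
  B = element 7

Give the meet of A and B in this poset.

Lower bounds of A=5 and B=7: {0,1,2,3,4}
  0 ⊑ 4
  1 ⊑ 4
  2 ⊑ 4
  3 ⊑ 4
  4 ⊑ 4
glb = 4

Answer: A∧B = 4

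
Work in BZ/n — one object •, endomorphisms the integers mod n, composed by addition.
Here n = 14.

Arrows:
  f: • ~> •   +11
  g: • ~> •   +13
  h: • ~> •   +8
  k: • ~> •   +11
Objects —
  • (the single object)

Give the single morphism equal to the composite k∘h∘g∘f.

Answer: +1

Trace:
  0 +11≡11 +13≡10 +8≡4 +11≡1  (mod 14)
⟦path⟧: +1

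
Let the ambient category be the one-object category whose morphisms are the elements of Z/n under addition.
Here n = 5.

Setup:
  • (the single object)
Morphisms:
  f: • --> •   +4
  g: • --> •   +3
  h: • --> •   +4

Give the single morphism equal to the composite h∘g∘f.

Answer: +1

Work:
  0 +4≡4 +3≡2 +4≡1  (mod 5)
composite: +1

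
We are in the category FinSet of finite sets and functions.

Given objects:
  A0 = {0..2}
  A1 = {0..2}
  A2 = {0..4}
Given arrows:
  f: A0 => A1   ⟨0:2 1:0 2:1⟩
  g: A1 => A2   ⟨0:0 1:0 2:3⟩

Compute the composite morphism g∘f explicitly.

Answer: ⟨0:3 1:0 2:0⟩

Derivation:
  0 f=>2 g=>3
  1 f=>0 g=>0
  2 f=>1 g=>0
⟦path⟧: ⟨0:3 1:0 2:0⟩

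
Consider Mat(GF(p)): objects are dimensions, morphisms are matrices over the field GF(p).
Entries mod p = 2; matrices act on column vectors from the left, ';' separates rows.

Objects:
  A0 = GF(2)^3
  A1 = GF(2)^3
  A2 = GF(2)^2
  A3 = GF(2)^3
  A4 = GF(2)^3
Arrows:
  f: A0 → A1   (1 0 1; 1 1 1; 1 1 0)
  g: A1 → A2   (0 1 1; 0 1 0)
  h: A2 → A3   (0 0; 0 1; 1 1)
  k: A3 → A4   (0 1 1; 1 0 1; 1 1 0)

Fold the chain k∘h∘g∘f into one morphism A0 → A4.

Answer: (0 0 1; 1 1 0; 1 1 1)

Derivation:
  e0=(1,0,0) f→(1,1,1) g→(0,1) h→(0,1,1) k→(0,1,1)
  e1=(0,1,0) f→(0,1,1) g→(0,1) h→(0,1,1) k→(0,1,1)
  e2=(0,0,1) f→(1,1,0) g→(1,1) h→(0,1,0) k→(1,0,1)
composite: (0 0 1; 1 1 0; 1 1 1)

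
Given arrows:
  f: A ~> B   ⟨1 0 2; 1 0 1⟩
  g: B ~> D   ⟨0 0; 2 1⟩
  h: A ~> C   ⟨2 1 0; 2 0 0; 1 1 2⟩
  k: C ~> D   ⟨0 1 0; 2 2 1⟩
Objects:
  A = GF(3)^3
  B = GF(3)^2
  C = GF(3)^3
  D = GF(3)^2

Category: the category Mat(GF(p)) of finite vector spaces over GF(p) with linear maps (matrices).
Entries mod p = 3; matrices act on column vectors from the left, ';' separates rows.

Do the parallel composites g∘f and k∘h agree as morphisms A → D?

Along f;g (path 1):
  e0=[1,0,0] f~>[1,1] g~>[0,0]
  e1=[0,1,0] f~>[0,0] g~>[0,0]
  e2=[0,0,1] f~>[2,1] g~>[0,2]
  ⟦path⟧₁ = ⟨0 0 0; 0 0 2⟩
Along h;k (path 2):
  e0=[1,0,0] h~>[2,2,1] k~>[2,0]
  e1=[0,1,0] h~>[1,0,1] k~>[0,0]
  e2=[0,0,1] h~>[0,0,2] k~>[0,2]
  ⟦path⟧₂ = ⟨2 0 0; 0 0 2⟩
Equal? differ; not commutative

Answer: DOES NOT COMMUTE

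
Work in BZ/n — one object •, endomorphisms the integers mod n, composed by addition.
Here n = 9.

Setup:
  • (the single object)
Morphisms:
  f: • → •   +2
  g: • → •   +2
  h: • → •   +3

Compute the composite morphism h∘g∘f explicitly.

Answer: +7

Derivation:
  0 +2≡2 +2≡4 +3≡7  (mod 9)
composite: +7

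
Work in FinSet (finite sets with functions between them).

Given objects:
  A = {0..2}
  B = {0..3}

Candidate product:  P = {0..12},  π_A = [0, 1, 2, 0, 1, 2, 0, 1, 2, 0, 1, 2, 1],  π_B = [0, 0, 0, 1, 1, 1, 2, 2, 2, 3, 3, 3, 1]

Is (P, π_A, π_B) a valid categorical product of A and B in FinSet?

Answer: NOT A VALID PRODUCT — |P|=13 ≠ |A|·|B|=12

Trace:
|A|·|B| = 3·4 = 12;  |P| = 13
  → cardinalities differ; no bijection possible.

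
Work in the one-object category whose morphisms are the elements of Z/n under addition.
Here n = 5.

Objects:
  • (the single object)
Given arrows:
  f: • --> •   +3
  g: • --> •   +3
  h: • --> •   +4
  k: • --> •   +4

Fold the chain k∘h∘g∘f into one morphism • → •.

  0 +3≡3 +3≡1 +4≡0 +4≡4  (mod 5)
⟦path⟧: +4

Answer: +4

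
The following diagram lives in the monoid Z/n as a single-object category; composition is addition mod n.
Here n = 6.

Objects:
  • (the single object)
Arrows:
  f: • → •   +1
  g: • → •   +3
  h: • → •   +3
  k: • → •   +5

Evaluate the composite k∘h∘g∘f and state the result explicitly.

Answer: +0

Derivation:
  0 +1≡1 +3≡4 +3≡1 +5≡0  (mod 6)
result: +0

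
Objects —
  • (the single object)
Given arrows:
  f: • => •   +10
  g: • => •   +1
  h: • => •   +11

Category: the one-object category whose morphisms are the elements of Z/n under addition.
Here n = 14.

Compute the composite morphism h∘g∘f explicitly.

Answer: +8

Derivation:
  0 +10≡10 +1≡11 +11≡8  (mod 14)
result: +8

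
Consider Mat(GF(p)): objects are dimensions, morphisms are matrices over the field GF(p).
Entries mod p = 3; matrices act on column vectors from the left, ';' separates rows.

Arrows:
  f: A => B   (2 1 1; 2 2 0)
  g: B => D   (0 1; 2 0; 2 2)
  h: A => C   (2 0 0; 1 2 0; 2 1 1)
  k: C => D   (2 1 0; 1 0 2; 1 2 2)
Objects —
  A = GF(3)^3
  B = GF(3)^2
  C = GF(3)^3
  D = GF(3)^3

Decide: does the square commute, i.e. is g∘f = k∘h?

Answer: DOES NOT COMMUTE

Work:
1) trace f;g:
  e0=(1,0,0) f=>(2,2) g=>(2,1,2)
  e1=(0,1,0) f=>(1,2) g=>(2,2,0)
  e2=(0,0,1) f=>(1,0) g=>(0,2,2)
  result₁ = (2 2 0; 1 2 2; 2 0 2)
2) trace h;k:
  e0=(1,0,0) h=>(2,1,2) k=>(2,0,2)
  e1=(0,1,0) h=>(0,2,1) k=>(2,2,0)
  e2=(0,0,1) h=>(0,0,1) k=>(0,2,2)
  result₂ = (2 2 0; 0 2 2; 2 0 2)
Equal? distinct morphisms ✗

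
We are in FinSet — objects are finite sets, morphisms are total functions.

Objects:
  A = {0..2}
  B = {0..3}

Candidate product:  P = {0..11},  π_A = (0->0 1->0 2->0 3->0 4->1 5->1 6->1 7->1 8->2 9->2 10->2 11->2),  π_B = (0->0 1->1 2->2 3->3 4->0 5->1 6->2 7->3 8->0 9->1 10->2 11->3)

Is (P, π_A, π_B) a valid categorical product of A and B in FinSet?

|A|·|B| = 3·4 = 12;  |P| = 12
Check the pairing map k ↦ (π_A(k), π_B(k)):
  0 -> (0,0)
  1 -> (0,1)
  2 -> (0,2)
  3 -> (0,3)
  4 -> (1,0)
  5 -> (1,1)
  6 -> (1,2)
  7 -> (1,3)
  8 -> (2,0)
  9 -> (2,1)
  10 -> (2,2)
  11 -> (2,3)
distinct pairs in image: 12 / 12 needed
  → bijection onto A×B; projections well-typed.

Answer: VALID PRODUCT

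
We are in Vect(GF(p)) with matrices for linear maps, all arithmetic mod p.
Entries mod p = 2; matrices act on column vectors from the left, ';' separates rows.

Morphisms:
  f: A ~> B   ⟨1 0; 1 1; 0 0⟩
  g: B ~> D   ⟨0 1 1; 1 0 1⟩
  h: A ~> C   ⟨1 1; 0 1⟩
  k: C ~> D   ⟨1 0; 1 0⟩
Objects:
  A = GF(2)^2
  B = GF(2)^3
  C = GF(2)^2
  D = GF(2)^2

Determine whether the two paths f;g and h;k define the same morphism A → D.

Answer: DOES NOT COMMUTE

Derivation:
Path 1 = f;g:
  e0=[1,0] f~>[1,1,0] g~>[1,1]
  e1=[0,1] f~>[0,1,0] g~>[1,0]
  result₁ = ⟨1 1; 1 0⟩
Path 2 = h;k:
  e0=[1,0] h~>[1,0] k~>[1,1]
  e1=[0,1] h~>[1,1] k~>[1,1]
  result₂ = ⟨1 1; 1 1⟩
Equal? differ; not commutative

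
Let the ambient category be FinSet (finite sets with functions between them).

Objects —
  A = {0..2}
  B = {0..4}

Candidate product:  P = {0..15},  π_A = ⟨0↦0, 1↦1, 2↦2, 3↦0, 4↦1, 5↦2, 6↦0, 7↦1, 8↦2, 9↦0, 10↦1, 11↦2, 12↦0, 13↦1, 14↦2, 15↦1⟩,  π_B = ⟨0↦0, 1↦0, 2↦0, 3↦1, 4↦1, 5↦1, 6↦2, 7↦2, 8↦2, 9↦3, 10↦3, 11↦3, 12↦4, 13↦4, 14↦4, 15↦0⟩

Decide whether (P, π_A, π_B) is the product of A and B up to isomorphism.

|A|·|B| = 3·5 = 15;  |P| = 16
  → cardinalities differ; no bijection possible.

Answer: NOT A VALID PRODUCT — |P|=16 ≠ |A|·|B|=15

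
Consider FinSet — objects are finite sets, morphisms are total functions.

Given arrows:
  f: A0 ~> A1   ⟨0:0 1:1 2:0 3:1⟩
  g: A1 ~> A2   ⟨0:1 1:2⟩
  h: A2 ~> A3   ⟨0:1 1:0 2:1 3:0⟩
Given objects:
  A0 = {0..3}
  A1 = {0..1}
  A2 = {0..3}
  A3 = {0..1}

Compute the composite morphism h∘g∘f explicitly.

  0 f~>0 g~>1 h~>0
  1 f~>1 g~>2 h~>1
  2 f~>0 g~>1 h~>0
  3 f~>1 g~>2 h~>1
result: ⟨0:0 1:1 2:0 3:1⟩

Answer: ⟨0:0 1:1 2:0 3:1⟩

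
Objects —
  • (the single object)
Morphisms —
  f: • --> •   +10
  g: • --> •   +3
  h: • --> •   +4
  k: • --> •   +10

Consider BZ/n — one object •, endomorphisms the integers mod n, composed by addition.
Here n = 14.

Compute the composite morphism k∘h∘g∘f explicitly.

Answer: +13

Derivation:
  0 +10≡10 +3≡13 +4≡3 +10≡13  (mod 14)
⟦path⟧: +13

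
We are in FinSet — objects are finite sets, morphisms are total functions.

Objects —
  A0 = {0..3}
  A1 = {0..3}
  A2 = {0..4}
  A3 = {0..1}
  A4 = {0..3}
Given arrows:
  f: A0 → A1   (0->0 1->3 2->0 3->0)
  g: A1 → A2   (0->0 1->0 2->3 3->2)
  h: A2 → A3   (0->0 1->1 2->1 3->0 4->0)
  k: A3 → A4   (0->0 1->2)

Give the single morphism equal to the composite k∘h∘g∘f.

  0 f→0 g→0 h→0 k→0
  1 f→3 g→2 h→1 k→2
  2 f→0 g→0 h→0 k→0
  3 f→0 g→0 h→0 k→0
⟦path⟧: (0->0 1->2 2->0 3->0)

Answer: (0->0 1->2 2->0 3->0)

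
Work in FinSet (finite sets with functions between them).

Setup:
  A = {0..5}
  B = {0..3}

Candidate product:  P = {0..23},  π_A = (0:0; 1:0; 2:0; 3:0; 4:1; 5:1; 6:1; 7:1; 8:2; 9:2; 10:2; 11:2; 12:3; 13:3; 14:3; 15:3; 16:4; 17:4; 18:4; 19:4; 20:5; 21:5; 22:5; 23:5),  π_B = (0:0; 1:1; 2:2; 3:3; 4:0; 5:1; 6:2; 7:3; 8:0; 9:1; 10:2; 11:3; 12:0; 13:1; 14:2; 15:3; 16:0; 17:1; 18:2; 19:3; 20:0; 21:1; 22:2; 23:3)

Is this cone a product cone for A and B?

|A|·|B| = 6·4 = 24;  |P| = 24
Check the pairing map k ↦ (π_A(k), π_B(k)):
  0 : (0,0)
  1 : (0,1)
  2 : (0,2)
  3 : (0,3)
  4 : (1,0)
  5 : (1,1)
  6 : (1,2)
  7 : (1,3)
  8 : (2,0)
  9 : (2,1)
  10 : (2,2)
  11 : (2,3)
  12 : (3,0)
  13 : (3,1)
  14 : (3,2)
  15 : (3,3)
  16 : (4,0)
  17 : (4,1)
  18 : (4,2)
  19 : (4,3)
  20 : (5,0)
  21 : (5,1)
  22 : (5,2)
  23 : (5,3)
distinct pairs in image: 24 / 24 needed
  → bijection onto A×B; projections well-typed.

Answer: VALID PRODUCT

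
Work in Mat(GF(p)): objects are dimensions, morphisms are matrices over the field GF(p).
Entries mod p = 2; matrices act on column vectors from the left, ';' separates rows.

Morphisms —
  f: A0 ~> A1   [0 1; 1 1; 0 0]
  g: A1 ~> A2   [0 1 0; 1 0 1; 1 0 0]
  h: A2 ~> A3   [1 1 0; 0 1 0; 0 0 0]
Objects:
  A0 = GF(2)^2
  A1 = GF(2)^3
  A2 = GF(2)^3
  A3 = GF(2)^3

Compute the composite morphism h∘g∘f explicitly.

  e0=(1,0) f~>(0,1,0) g~>(1,0,0) h~>(1,0,0)
  e1=(0,1) f~>(1,1,0) g~>(1,1,1) h~>(0,1,0)
⟦path⟧: [1 0; 0 1; 0 0]

Answer: [1 0; 0 1; 0 0]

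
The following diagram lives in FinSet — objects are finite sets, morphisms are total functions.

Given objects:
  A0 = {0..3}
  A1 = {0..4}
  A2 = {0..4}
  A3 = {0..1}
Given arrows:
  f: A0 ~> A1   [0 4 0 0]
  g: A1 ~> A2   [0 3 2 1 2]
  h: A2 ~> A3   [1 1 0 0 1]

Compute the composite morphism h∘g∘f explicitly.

Answer: [1 0 1 1]

Trace:
  0 f~>0 g~>0 h~>1
  1 f~>4 g~>2 h~>0
  2 f~>0 g~>0 h~>1
  3 f~>0 g~>0 h~>1
⟦path⟧: [1 0 1 1]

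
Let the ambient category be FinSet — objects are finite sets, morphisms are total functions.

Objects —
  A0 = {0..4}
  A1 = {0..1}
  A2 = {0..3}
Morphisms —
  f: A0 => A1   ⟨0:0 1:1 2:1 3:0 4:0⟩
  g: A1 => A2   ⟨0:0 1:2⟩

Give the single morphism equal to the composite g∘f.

  0 f=>0 g=>0
  1 f=>1 g=>2
  2 f=>1 g=>2
  3 f=>0 g=>0
  4 f=>0 g=>0
composite: ⟨0:0 1:2 2:2 3:0 4:0⟩

Answer: ⟨0:0 1:2 2:2 3:0 4:0⟩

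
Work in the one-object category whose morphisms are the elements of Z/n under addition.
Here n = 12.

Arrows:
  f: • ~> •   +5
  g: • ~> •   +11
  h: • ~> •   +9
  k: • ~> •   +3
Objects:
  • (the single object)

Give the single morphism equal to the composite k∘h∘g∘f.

Answer: +4

Derivation:
  0 +5≡5 +11≡4 +9≡1 +3≡4  (mod 12)
result: +4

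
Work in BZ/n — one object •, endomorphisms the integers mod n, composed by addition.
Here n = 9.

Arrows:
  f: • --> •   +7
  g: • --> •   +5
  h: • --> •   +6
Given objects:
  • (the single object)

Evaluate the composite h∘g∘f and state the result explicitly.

  0 +7≡7 +5≡3 +6≡0  (mod 9)
⟦path⟧: +0

Answer: +0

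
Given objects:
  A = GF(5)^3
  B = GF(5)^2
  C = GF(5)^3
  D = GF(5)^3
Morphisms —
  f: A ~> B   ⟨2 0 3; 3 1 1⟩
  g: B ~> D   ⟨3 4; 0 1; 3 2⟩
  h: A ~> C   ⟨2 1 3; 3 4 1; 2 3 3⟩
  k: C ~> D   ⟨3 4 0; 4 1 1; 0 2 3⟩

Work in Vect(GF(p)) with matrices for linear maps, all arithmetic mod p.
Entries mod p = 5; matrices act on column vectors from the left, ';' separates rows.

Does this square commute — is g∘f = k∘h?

Answer: COMMUTES

Work:
Path 1 = f;g:
  e0=(1,0,0) f~>(2,3) g~>(3,3,2)
  e1=(0,1,0) f~>(0,1) g~>(4,1,2)
  e2=(0,0,1) f~>(3,1) g~>(3,1,1)
  composite₁ = ⟨3 4 3; 3 1 1; 2 2 1⟩
Path 2 = h;k:
  e0=(1,0,0) h~>(2,3,2) k~>(3,3,2)
  e1=(0,1,0) h~>(1,4,3) k~>(4,1,2)
  e2=(0,0,1) h~>(3,1,3) k~>(3,1,1)
  composite₂ = ⟨3 4 3; 3 1 1; 2 2 1⟩
Equal? same morphism ✓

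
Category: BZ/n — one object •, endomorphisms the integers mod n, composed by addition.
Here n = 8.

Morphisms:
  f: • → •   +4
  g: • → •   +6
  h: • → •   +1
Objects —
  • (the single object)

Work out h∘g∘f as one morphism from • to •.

Answer: +3

Derivation:
  0 +4≡4 +6≡2 +1≡3  (mod 8)
composite: +3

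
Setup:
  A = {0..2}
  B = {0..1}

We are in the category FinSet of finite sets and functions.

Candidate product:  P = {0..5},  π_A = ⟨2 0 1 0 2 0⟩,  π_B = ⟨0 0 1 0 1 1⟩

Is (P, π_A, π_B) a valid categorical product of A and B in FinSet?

|A|·|B| = 3·2 = 6;  |P| = 6
Check the pairing map k ↦ (π_A(k), π_B(k)):
  0 ↦ (2,0)
  1 ↦ (0,0)
  2 ↦ (1,1)
  3 ↦ (0,0)  ✗ repeats pair of k=1
  4 ↦ (2,1)
  5 ↦ (0,1)
distinct pairs in image: 5 / 6 needed
  → (0,0) hit at k=1 and k=3

Answer: NOT A VALID PRODUCT — duplicate pair at indices 1,3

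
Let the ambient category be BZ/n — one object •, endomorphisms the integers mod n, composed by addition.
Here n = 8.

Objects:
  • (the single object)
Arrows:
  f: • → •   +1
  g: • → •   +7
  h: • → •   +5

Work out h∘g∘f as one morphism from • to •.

Answer: +5

Derivation:
  0 +1≡1 +7≡0 +5≡5  (mod 8)
⟦path⟧: +5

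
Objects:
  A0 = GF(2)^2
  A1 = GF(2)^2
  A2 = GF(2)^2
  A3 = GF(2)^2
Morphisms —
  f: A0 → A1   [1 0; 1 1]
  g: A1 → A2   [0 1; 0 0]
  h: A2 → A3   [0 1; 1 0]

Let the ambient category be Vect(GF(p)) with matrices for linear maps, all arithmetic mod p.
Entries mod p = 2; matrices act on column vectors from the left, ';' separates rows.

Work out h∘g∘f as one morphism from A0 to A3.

  e0=⟨1,0⟩ f→⟨1,1⟩ g→⟨1,0⟩ h→⟨0,1⟩
  e1=⟨0,1⟩ f→⟨0,1⟩ g→⟨1,0⟩ h→⟨0,1⟩
⟦path⟧: [0 0; 1 1]

Answer: [0 0; 1 1]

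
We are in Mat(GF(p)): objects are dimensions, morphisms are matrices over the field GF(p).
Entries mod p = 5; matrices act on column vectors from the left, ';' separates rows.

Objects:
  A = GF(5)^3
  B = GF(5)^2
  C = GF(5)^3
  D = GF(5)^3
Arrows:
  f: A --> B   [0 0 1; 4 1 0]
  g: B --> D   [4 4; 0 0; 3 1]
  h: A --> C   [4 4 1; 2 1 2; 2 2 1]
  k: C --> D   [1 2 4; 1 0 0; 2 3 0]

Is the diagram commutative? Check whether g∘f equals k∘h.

Along f;g (path 1):
  e0=[1,0,0] f-->[0,4] g-->[1,0,4]
  e1=[0,1,0] f-->[0,1] g-->[4,0,1]
  e2=[0,0,1] f-->[1,0] g-->[4,0,3]
  result₁ = [1 4 4; 0 0 0; 4 1 3]
Along h;k (path 2):
  e0=[1,0,0] h-->[4,2,2] k-->[1,4,4]
  e1=[0,1,0] h-->[4,1,2] k-->[4,4,1]
  e2=[0,0,1] h-->[1,2,1] k-->[4,1,3]
  result₂ = [1 4 4; 4 4 1; 4 1 3]
Equal? NO — does not commute

Answer: DOES NOT COMMUTE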